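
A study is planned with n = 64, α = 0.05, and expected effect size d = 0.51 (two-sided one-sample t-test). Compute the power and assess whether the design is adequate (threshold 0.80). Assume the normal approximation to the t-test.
Power ≈ 0.98; the study is adequately powered (power ≥ 0.80)

Power calculation (one-sample t-test, normal approximation):
z_β = d · √n - z_{α/2}
z_β = 0.51 · √64 - 1.960
z_β = 0.51 · 8.000 - 1.960
z_β = 2.120

Power = Φ(z_β) = Φ(2.120) ≈ 0.983

Effect size d = 0.51 is medium by Cohen's convention (0.2/0.5/0.8).

Threshold: power ≥ 0.80 is conventionally adequate.
Power ≈ 0.98 → the study is adequately powered (power ≥ 0.80).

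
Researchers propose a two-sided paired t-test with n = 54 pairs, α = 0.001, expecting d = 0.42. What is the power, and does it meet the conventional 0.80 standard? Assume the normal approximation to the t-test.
Power ≈ 0.42; the study is underpowered (power < 0.80)

Power calculation (paired t-test, normal approximation):
z_β = d · √n - z_{α/2}
z_β = 0.42 · √54 - 3.291
z_β = 0.42 · 7.348 - 3.291
z_β = -0.204

Power = Φ(z_β) = Φ(-0.204) ≈ 0.419

Effect size d = 0.42 is small by Cohen's convention (0.2/0.5/0.8).

Threshold: power ≥ 0.80 is conventionally adequate.
Power ≈ 0.42 → the study is underpowered (power < 0.80).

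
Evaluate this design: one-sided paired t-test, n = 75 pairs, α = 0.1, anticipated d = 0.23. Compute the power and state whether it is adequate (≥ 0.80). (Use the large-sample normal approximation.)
Power ≈ 0.76; the study is underpowered (power < 0.80)

Power calculation (paired t-test, normal approximation):
z_β = d · √n - z_α
z_β = 0.23 · √75 - 1.282
z_β = 0.23 · 8.660 - 1.282
z_β = 0.710

Power = Φ(z_β) = Φ(0.710) ≈ 0.761

Effect size d = 0.23 is small by Cohen's convention (0.2/0.5/0.8).

Threshold: power ≥ 0.80 is conventionally adequate.
Power ≈ 0.76 → the study is underpowered (power < 0.80).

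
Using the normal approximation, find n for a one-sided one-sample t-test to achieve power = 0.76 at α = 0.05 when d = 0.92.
n = 7

Sample size formula (one-sample t-test, normal approximation):
n = ((z_α + z_β) / d)²

z_α = 1.645 (for α = 0.05, one-sided)
z_β = 0.706 (for power = 0.76)
d = 0.92

n = ((1.645 + 0.706) / 0.92)²
n = (2.555)²
n ≈ 6.53
Round up to the next whole number: n = 7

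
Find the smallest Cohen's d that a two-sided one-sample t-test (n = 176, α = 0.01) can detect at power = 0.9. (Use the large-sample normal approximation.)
d ≈ 0.29

Minimum detectable effect (one-sample t-test, normal approximation):
d = (z_{α/2} + z_β) / √n
d = (2.576 + 1.282) / √176
d = 3.857 / 13.266
d ≈ 0.29

By Cohen's convention (0.2 small / 0.5 medium / 0.8 large): small effect.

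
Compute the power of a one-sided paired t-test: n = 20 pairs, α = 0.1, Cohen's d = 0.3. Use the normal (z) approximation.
Power ≈ 0.52

Power calculation (paired t-test, normal approximation):
z_β = d · √n - z_α
z_β = 0.3 · √20 - 1.282
z_β = 0.3 · 4.472 - 1.282
z_β = 0.060

Power = Φ(z_β) = Φ(0.060) ≈ 0.524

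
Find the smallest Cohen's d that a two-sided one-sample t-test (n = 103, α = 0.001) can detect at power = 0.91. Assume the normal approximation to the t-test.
d ≈ 0.46

Minimum detectable effect (one-sample t-test, normal approximation):
d = (z_{α/2} + z_β) / √n
d = (3.291 + 1.341) / √103
d = 4.631 / 10.149
d ≈ 0.46

By Cohen's convention (0.2 small / 0.5 medium / 0.8 large): small effect.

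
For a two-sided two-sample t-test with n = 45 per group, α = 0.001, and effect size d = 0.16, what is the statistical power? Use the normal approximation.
Power ≈ 0.01

Power calculation (two-sample t-test, normal approximation):
z_β = d · √(n/2) - z_{α/2}
z_β = 0.16 · √(45/2) - 3.291
z_β = 0.16 · 4.743 - 3.291
z_β = -2.532

Power = Φ(z_β) = Φ(-2.532) ≈ 0.006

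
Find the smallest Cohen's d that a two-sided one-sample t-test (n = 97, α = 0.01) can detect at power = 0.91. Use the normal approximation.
d ≈ 0.40

Minimum detectable effect (one-sample t-test, normal approximation):
d = (z_{α/2} + z_β) / √n
d = (2.576 + 1.341) / √97
d = 3.917 / 9.849
d ≈ 0.40

By Cohen's convention (0.2 small / 0.5 medium / 0.8 large): small effect.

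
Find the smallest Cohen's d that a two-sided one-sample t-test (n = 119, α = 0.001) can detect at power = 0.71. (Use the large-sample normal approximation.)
d ≈ 0.35

Minimum detectable effect (one-sample t-test, normal approximation):
d = (z_{α/2} + z_β) / √n
d = (3.291 + 0.553) / √119
d = 3.844 / 10.909
d ≈ 0.35

By Cohen's convention (0.2 small / 0.5 medium / 0.8 large): small effect.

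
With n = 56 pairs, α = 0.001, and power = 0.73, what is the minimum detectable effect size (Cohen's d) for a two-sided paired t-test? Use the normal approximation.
d ≈ 0.52

Minimum detectable effect (paired t-test, normal approximation):
d = (z_{α/2} + z_β) / √n
d = (3.291 + 0.613) / √56
d = 3.903 / 7.483
d ≈ 0.52

By Cohen's convention (0.2 small / 0.5 medium / 0.8 large): medium effect.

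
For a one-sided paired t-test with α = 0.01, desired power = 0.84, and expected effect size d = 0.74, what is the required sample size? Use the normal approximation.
n = 21 pairs

Sample size formula (paired t-test, normal approximation):
n = ((z_α + z_β) / d)²

z_α = 2.326 (for α = 0.01, one-sided)
z_β = 0.994 (for power = 0.84)
d = 0.74

n = ((2.326 + 0.994) / 0.74)²
n = (4.486)²
n ≈ 20.12
Round up to the next whole number: n = 21 pairs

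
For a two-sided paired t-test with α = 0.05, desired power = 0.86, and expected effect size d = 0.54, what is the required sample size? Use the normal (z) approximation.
n = 32 pairs

Sample size formula (paired t-test, normal approximation):
n = ((z_{α/2} + z_β) / d)²

z_{α/2} = 1.960 (for α = 0.05, two-sided)
z_β = 1.080 (for power = 0.86)
d = 0.54

n = ((1.960 + 1.080) / 0.54)²
n = (5.630)²
n ≈ 31.70
Round up to the next whole number: n = 32 pairs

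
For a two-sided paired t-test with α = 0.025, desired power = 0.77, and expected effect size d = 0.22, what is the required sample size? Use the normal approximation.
n = 184 pairs

Sample size formula (paired t-test, normal approximation):
n = ((z_{α/2} + z_β) / d)²

z_{α/2} = 2.241 (for α = 0.025, two-sided)
z_β = 0.739 (for power = 0.77)
d = 0.22

n = ((2.241 + 0.739) / 0.22)²
n = (13.545)²
n ≈ 183.47
Round up to the next whole number: n = 184 pairs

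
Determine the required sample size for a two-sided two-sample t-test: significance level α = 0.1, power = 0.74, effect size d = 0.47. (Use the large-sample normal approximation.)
n = 48 per group

Sample size formula (two-sample t-test, normal approximation):
n = 2 · ((z_{α/2} + z_β) / d)²

z_{α/2} = 1.645 (for α = 0.1, two-sided)
z_β = 0.643 (for power = 0.74)
d = 0.47

n = 2 · ((1.645 + 0.643) / 0.47)²
n = 2 · (4.868)²
n ≈ 47.39
Round up to the next whole number: n = 48 per group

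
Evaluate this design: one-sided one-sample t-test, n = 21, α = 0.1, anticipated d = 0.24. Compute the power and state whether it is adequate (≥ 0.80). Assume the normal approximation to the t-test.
Power ≈ 0.43; the study is underpowered (power < 0.80)

Power calculation (one-sample t-test, normal approximation):
z_β = d · √n - z_α
z_β = 0.24 · √21 - 1.282
z_β = 0.24 · 4.583 - 1.282
z_β = -0.182

Power = Φ(z_β) = Φ(-0.182) ≈ 0.428

Effect size d = 0.24 is small by Cohen's convention (0.2/0.5/0.8).

Threshold: power ≥ 0.80 is conventionally adequate.
Power ≈ 0.43 → the study is underpowered (power < 0.80).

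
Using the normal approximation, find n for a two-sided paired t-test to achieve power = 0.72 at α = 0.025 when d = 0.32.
n = 78 pairs

Sample size formula (paired t-test, normal approximation):
n = ((z_{α/2} + z_β) / d)²

z_{α/2} = 2.241 (for α = 0.025, two-sided)
z_β = 0.583 (for power = 0.72)
d = 0.32

n = ((2.241 + 0.583) / 0.32)²
n = (8.825)²
n ≈ 77.88
Round up to the next whole number: n = 78 pairs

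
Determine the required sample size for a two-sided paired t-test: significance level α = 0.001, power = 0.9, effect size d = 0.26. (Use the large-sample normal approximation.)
n = 310 pairs

Sample size formula (paired t-test, normal approximation):
n = ((z_{α/2} + z_β) / d)²

z_{α/2} = 3.291 (for α = 0.001, two-sided)
z_β = 1.282 (for power = 0.9)
d = 0.26

n = ((3.291 + 1.282) / 0.26)²
n = (17.588)²
n ≈ 309.34
Round up to the next whole number: n = 310 pairs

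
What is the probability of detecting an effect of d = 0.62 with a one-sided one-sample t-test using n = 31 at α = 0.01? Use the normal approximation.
Power ≈ 0.87

Power calculation (one-sample t-test, normal approximation):
z_β = d · √n - z_α
z_β = 0.62 · √31 - 2.326
z_β = 0.62 · 5.568 - 2.326
z_β = 1.126

Power = Φ(z_β) = Φ(1.126) ≈ 0.870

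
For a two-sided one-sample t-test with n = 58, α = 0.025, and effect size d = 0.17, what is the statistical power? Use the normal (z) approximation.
Power ≈ 0.17

Power calculation (one-sample t-test, normal approximation):
z_β = d · √n - z_{α/2}
z_β = 0.17 · √58 - 2.241
z_β = 0.17 · 7.616 - 2.241
z_β = -0.947

Power = Φ(z_β) = Φ(-0.947) ≈ 0.172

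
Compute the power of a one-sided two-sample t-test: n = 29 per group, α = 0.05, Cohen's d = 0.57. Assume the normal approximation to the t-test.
Power ≈ 0.70

Power calculation (two-sample t-test, normal approximation):
z_β = d · √(n/2) - z_α
z_β = 0.57 · √(29/2) - 1.645
z_β = 0.57 · 3.808 - 1.645
z_β = 0.526

Power = Φ(z_β) = Φ(0.526) ≈ 0.700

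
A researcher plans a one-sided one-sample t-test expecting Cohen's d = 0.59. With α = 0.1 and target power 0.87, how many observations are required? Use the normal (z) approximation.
n = 17

Sample size formula (one-sample t-test, normal approximation):
n = ((z_α + z_β) / d)²

z_α = 1.282 (for α = 0.1, one-sided)
z_β = 1.126 (for power = 0.87)
d = 0.59

n = ((1.282 + 1.126) / 0.59)²
n = (4.081)²
n ≈ 16.65
Round up to the next whole number: n = 17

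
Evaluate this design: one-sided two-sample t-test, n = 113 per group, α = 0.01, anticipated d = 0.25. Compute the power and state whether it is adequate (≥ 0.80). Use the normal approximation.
Power ≈ 0.33; the study is underpowered (power < 0.80)

Power calculation (two-sample t-test, normal approximation):
z_β = d · √(n/2) - z_α
z_β = 0.25 · √(113/2) - 2.326
z_β = 0.25 · 7.517 - 2.326
z_β = -0.447

Power = Φ(z_β) = Φ(-0.447) ≈ 0.327

Effect size d = 0.25 is small by Cohen's convention (0.2/0.5/0.8).

Threshold: power ≥ 0.80 is conventionally adequate.
Power ≈ 0.33 → the study is underpowered (power < 0.80).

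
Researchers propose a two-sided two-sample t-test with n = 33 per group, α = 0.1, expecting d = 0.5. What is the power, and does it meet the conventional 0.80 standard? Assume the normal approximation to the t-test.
Power ≈ 0.65; the study is underpowered (power < 0.80)

Power calculation (two-sample t-test, normal approximation):
z_β = d · √(n/2) - z_{α/2}
z_β = 0.5 · √(33/2) - 1.645
z_β = 0.5 · 4.062 - 1.645
z_β = 0.386

Power = Φ(z_β) = Φ(0.386) ≈ 0.650

Effect size d = 0.5 is medium by Cohen's convention (0.2/0.5/0.8).

Threshold: power ≥ 0.80 is conventionally adequate.
Power ≈ 0.65 → the study is underpowered (power < 0.80).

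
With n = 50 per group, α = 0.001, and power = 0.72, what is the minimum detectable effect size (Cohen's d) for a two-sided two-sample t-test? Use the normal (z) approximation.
d ≈ 0.77

Minimum detectable effect (two-sample t-test, normal approximation):
d = (z_{α/2} + z_β) / √(n/2)
d = (3.291 + 0.583) / √(50/2)
d = 3.873 / 5.000
d ≈ 0.77

By Cohen's convention (0.2 small / 0.5 medium / 0.8 large): medium effect.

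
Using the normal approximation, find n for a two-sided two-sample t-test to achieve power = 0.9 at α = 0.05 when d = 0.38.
n = 146 per group

Sample size formula (two-sample t-test, normal approximation):
n = 2 · ((z_{α/2} + z_β) / d)²

z_{α/2} = 1.960 (for α = 0.05, two-sided)
z_β = 1.282 (for power = 0.9)
d = 0.38

n = 2 · ((1.960 + 1.282) / 0.38)²
n = 2 · (8.532)²
n ≈ 145.59
Round up to the next whole number: n = 146 per group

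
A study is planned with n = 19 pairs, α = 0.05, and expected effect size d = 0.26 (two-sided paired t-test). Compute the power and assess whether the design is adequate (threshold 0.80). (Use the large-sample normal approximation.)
Power ≈ 0.20; the study is underpowered (power < 0.80)

Power calculation (paired t-test, normal approximation):
z_β = d · √n - z_{α/2}
z_β = 0.26 · √19 - 1.960
z_β = 0.26 · 4.359 - 1.960
z_β = -0.827

Power = Φ(z_β) = Φ(-0.827) ≈ 0.204

Effect size d = 0.26 is small by Cohen's convention (0.2/0.5/0.8).

Threshold: power ≥ 0.80 is conventionally adequate.
Power ≈ 0.20 → the study is underpowered (power < 0.80).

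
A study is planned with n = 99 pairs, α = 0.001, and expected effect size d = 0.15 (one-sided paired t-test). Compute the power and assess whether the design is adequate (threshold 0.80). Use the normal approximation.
Power ≈ 0.06; the study is underpowered (power < 0.80)

Power calculation (paired t-test, normal approximation):
z_β = d · √n - z_α
z_β = 0.15 · √99 - 3.090
z_β = 0.15 · 9.950 - 3.090
z_β = -1.598

Power = Φ(z_β) = Φ(-1.598) ≈ 0.055

Effect size d = 0.15 is very small by Cohen's convention (0.2/0.5/0.8).

Threshold: power ≥ 0.80 is conventionally adequate.
Power ≈ 0.06 → the study is underpowered (power < 0.80).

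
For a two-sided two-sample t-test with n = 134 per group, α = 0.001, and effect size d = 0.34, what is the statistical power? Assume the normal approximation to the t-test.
Power ≈ 0.31

Power calculation (two-sample t-test, normal approximation):
z_β = d · √(n/2) - z_{α/2}
z_β = 0.34 · √(134/2) - 3.291
z_β = 0.34 · 8.185 - 3.291
z_β = -0.508

Power = Φ(z_β) = Φ(-0.508) ≈ 0.306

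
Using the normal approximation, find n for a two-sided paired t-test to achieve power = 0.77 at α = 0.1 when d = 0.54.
n = 20 pairs

Sample size formula (paired t-test, normal approximation):
n = ((z_{α/2} + z_β) / d)²

z_{α/2} = 1.645 (for α = 0.1, two-sided)
z_β = 0.739 (for power = 0.77)
d = 0.54

n = ((1.645 + 0.739) / 0.54)²
n = (4.415)²
n ≈ 19.49
Round up to the next whole number: n = 20 pairs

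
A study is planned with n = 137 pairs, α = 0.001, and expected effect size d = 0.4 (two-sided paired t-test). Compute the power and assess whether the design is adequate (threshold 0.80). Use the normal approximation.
Power ≈ 0.92; the study is adequately powered (power ≥ 0.80)

Power calculation (paired t-test, normal approximation):
z_β = d · √n - z_{α/2}
z_β = 0.4 · √137 - 3.291
z_β = 0.4 · 11.705 - 3.291
z_β = 1.391

Power = Φ(z_β) = Φ(1.391) ≈ 0.918

Effect size d = 0.4 is small by Cohen's convention (0.2/0.5/0.8).

Threshold: power ≥ 0.80 is conventionally adequate.
Power ≈ 0.92 → the study is adequately powered (power ≥ 0.80).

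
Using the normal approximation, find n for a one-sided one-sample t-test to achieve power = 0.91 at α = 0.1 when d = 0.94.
n = 8

Sample size formula (one-sample t-test, normal approximation):
n = ((z_α + z_β) / d)²

z_α = 1.282 (for α = 0.1, one-sided)
z_β = 1.341 (for power = 0.91)
d = 0.94

n = ((1.282 + 1.341) / 0.94)²
n = (2.790)²
n ≈ 7.78
Round up to the next whole number: n = 8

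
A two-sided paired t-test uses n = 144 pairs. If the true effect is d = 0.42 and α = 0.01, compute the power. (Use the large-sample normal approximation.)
Power ≈ 0.99

Power calculation (paired t-test, normal approximation):
z_β = d · √n - z_{α/2}
z_β = 0.42 · √144 - 2.576
z_β = 0.42 · 12.000 - 2.576
z_β = 2.464

Power = Φ(z_β) = Φ(2.464) ≈ 0.993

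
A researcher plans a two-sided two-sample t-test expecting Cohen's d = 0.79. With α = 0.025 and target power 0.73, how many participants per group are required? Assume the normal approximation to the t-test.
n = 27 per group

Sample size formula (two-sample t-test, normal approximation):
n = 2 · ((z_{α/2} + z_β) / d)²

z_{α/2} = 2.241 (for α = 0.025, two-sided)
z_β = 0.613 (for power = 0.73)
d = 0.79

n = 2 · ((2.241 + 0.613) / 0.79)²
n = 2 · (3.613)²
n ≈ 26.11
Round up to the next whole number: n = 27 per group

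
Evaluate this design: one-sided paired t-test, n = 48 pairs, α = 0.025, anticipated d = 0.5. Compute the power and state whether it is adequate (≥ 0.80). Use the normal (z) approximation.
Power ≈ 0.93; the study is adequately powered (power ≥ 0.80)

Power calculation (paired t-test, normal approximation):
z_β = d · √n - z_α
z_β = 0.5 · √48 - 1.960
z_β = 0.5 · 6.928 - 1.960
z_β = 1.504

Power = Φ(z_β) = Φ(1.504) ≈ 0.934

Effect size d = 0.5 is medium by Cohen's convention (0.2/0.5/0.8).

Threshold: power ≥ 0.80 is conventionally adequate.
Power ≈ 0.93 → the study is adequately powered (power ≥ 0.80).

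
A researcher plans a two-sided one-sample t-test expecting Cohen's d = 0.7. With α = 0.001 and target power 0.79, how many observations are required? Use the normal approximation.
n = 35

Sample size formula (one-sample t-test, normal approximation):
n = ((z_{α/2} + z_β) / d)²

z_{α/2} = 3.291 (for α = 0.001, two-sided)
z_β = 0.806 (for power = 0.79)
d = 0.7

n = ((3.291 + 0.806) / 0.7)²
n = (5.853)²
n ≈ 34.26
Round up to the next whole number: n = 35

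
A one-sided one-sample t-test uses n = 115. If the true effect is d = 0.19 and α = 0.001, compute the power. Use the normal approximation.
Power ≈ 0.15

Power calculation (one-sample t-test, normal approximation):
z_β = d · √n - z_α
z_β = 0.19 · √115 - 3.090
z_β = 0.19 · 10.724 - 3.090
z_β = -1.053

Power = Φ(z_β) = Φ(-1.053) ≈ 0.146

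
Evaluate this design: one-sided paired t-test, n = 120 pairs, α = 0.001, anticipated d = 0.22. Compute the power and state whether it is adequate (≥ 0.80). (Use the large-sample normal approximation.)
Power ≈ 0.25; the study is underpowered (power < 0.80)

Power calculation (paired t-test, normal approximation):
z_β = d · √n - z_α
z_β = 0.22 · √120 - 3.090
z_β = 0.22 · 10.954 - 3.090
z_β = -0.680

Power = Φ(z_β) = Φ(-0.680) ≈ 0.248

Effect size d = 0.22 is small by Cohen's convention (0.2/0.5/0.8).

Threshold: power ≥ 0.80 is conventionally adequate.
Power ≈ 0.25 → the study is underpowered (power < 0.80).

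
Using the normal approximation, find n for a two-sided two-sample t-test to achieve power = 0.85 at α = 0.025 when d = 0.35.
n = 176 per group

Sample size formula (two-sample t-test, normal approximation):
n = 2 · ((z_{α/2} + z_β) / d)²

z_{α/2} = 2.241 (for α = 0.025, two-sided)
z_β = 1.036 (for power = 0.85)
d = 0.35

n = 2 · ((2.241 + 1.036) / 0.35)²
n = 2 · (9.363)²
n ≈ 175.33
Round up to the next whole number: n = 176 per group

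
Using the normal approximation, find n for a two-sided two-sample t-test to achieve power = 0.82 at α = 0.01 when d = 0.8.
n = 39 per group

Sample size formula (two-sample t-test, normal approximation):
n = 2 · ((z_{α/2} + z_β) / d)²

z_{α/2} = 2.576 (for α = 0.01, two-sided)
z_β = 0.915 (for power = 0.82)
d = 0.8

n = 2 · ((2.576 + 0.915) / 0.8)²
n = 2 · (4.364)²
n ≈ 38.09
Round up to the next whole number: n = 39 per group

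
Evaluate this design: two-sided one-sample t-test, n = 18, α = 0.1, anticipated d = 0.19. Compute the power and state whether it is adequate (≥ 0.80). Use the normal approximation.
Power ≈ 0.20; the study is underpowered (power < 0.80)

Power calculation (one-sample t-test, normal approximation):
z_β = d · √n - z_{α/2}
z_β = 0.19 · √18 - 1.645
z_β = 0.19 · 4.243 - 1.645
z_β = -0.839

Power = Φ(z_β) = Φ(-0.839) ≈ 0.201

Effect size d = 0.19 is very small by Cohen's convention (0.2/0.5/0.8).

Threshold: power ≥ 0.80 is conventionally adequate.
Power ≈ 0.20 → the study is underpowered (power < 0.80).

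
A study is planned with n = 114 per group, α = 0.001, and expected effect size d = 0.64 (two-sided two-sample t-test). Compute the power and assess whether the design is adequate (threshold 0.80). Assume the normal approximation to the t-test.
Power ≈ 0.94; the study is adequately powered (power ≥ 0.80)

Power calculation (two-sample t-test, normal approximation):
z_β = d · √(n/2) - z_{α/2}
z_β = 0.64 · √(114/2) - 3.291
z_β = 0.64 · 7.550 - 3.291
z_β = 1.541

Power = Φ(z_β) = Φ(1.541) ≈ 0.938

Effect size d = 0.64 is medium by Cohen's convention (0.2/0.5/0.8).

Threshold: power ≥ 0.80 is conventionally adequate.
Power ≈ 0.94 → the study is adequately powered (power ≥ 0.80).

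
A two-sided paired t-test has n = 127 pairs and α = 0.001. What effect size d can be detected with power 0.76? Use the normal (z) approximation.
d ≈ 0.35

Minimum detectable effect (paired t-test, normal approximation):
d = (z_{α/2} + z_β) / √n
d = (3.291 + 0.706) / √127
d = 3.997 / 11.269
d ≈ 0.35

By Cohen's convention (0.2 small / 0.5 medium / 0.8 large): small effect.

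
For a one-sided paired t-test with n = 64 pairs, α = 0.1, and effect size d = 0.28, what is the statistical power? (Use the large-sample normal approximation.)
Power ≈ 0.83

Power calculation (paired t-test, normal approximation):
z_β = d · √n - z_α
z_β = 0.28 · √64 - 1.282
z_β = 0.28 · 8.000 - 1.282
z_β = 0.958

Power = Φ(z_β) = Φ(0.958) ≈ 0.831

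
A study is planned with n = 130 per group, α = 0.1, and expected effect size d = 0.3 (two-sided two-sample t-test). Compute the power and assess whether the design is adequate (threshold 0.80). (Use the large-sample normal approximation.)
Power ≈ 0.78; the study is underpowered (power < 0.80)

Power calculation (two-sample t-test, normal approximation):
z_β = d · √(n/2) - z_{α/2}
z_β = 0.3 · √(130/2) - 1.645
z_β = 0.3 · 8.062 - 1.645
z_β = 0.774

Power = Φ(z_β) = Φ(0.774) ≈ 0.780

Effect size d = 0.3 is small by Cohen's convention (0.2/0.5/0.8).

Threshold: power ≥ 0.80 is conventionally adequate.
Power ≈ 0.78 → the study is underpowered (power < 0.80).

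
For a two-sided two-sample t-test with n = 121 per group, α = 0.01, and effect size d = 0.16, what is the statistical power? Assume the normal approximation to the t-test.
Power ≈ 0.09

Power calculation (two-sample t-test, normal approximation):
z_β = d · √(n/2) - z_{α/2}
z_β = 0.16 · √(121/2) - 2.576
z_β = 0.16 · 7.778 - 2.576
z_β = -1.331

Power = Φ(z_β) = Φ(-1.331) ≈ 0.092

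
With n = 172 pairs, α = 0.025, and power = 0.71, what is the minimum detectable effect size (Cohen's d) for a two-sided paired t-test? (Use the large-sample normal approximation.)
d ≈ 0.21

Minimum detectable effect (paired t-test, normal approximation):
d = (z_{α/2} + z_β) / √n
d = (2.241 + 0.553) / √172
d = 2.795 / 13.115
d ≈ 0.21

By Cohen's convention (0.2 small / 0.5 medium / 0.8 large): small effect.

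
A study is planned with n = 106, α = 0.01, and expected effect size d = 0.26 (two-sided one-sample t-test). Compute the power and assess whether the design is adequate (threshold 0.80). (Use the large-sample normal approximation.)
Power ≈ 0.54; the study is underpowered (power < 0.80)

Power calculation (one-sample t-test, normal approximation):
z_β = d · √n - z_{α/2}
z_β = 0.26 · √106 - 2.576
z_β = 0.26 · 10.296 - 2.576
z_β = 0.101

Power = Φ(z_β) = Φ(0.101) ≈ 0.540

Effect size d = 0.26 is small by Cohen's convention (0.2/0.5/0.8).

Threshold: power ≥ 0.80 is conventionally adequate.
Power ≈ 0.54 → the study is underpowered (power < 0.80).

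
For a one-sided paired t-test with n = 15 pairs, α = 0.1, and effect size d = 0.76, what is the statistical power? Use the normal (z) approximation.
Power ≈ 0.95

Power calculation (paired t-test, normal approximation):
z_β = d · √n - z_α
z_β = 0.76 · √15 - 1.282
z_β = 0.76 · 3.873 - 1.282
z_β = 1.662

Power = Φ(z_β) = Φ(1.662) ≈ 0.952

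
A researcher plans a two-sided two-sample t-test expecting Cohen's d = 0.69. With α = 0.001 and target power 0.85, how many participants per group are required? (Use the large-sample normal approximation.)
n = 79 per group

Sample size formula (two-sample t-test, normal approximation):
n = 2 · ((z_{α/2} + z_β) / d)²

z_{α/2} = 3.291 (for α = 0.001, two-sided)
z_β = 1.036 (for power = 0.85)
d = 0.69

n = 2 · ((3.291 + 1.036) / 0.69)²
n = 2 · (6.271)²
n ≈ 78.65
Round up to the next whole number: n = 79 per group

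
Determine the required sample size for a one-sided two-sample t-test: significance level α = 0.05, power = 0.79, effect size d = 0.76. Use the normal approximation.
n = 21 per group

Sample size formula (two-sample t-test, normal approximation):
n = 2 · ((z_α + z_β) / d)²

z_α = 1.645 (for α = 0.05, one-sided)
z_β = 0.806 (for power = 0.79)
d = 0.76

n = 2 · ((1.645 + 0.806) / 0.76)²
n = 2 · (3.225)²
n ≈ 20.80
Round up to the next whole number: n = 21 per group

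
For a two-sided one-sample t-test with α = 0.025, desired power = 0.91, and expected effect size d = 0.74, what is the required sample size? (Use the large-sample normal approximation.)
n = 24

Sample size formula (one-sample t-test, normal approximation):
n = ((z_{α/2} + z_β) / d)²

z_{α/2} = 2.241 (for α = 0.025, two-sided)
z_β = 1.341 (for power = 0.91)
d = 0.74

n = ((2.241 + 1.341) / 0.74)²
n = (4.841)²
n ≈ 23.44
Round up to the next whole number: n = 24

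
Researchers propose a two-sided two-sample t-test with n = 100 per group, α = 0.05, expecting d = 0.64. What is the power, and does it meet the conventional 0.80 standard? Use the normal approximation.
Power ≈ 0.99; the study is adequately powered (power ≥ 0.80)

Power calculation (two-sample t-test, normal approximation):
z_β = d · √(n/2) - z_{α/2}
z_β = 0.64 · √(100/2) - 1.960
z_β = 0.64 · 7.071 - 1.960
z_β = 2.566

Power = Φ(z_β) = Φ(2.566) ≈ 0.995

Effect size d = 0.64 is medium by Cohen's convention (0.2/0.5/0.8).

Threshold: power ≥ 0.80 is conventionally adequate.
Power ≈ 0.99 → the study is adequately powered (power ≥ 0.80).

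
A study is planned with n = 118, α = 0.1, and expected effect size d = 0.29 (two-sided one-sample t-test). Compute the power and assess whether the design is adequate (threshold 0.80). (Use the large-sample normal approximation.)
Power ≈ 0.93; the study is adequately powered (power ≥ 0.80)

Power calculation (one-sample t-test, normal approximation):
z_β = d · √n - z_{α/2}
z_β = 0.29 · √118 - 1.645
z_β = 0.29 · 10.863 - 1.645
z_β = 1.505

Power = Φ(z_β) = Φ(1.505) ≈ 0.934

Effect size d = 0.29 is small by Cohen's convention (0.2/0.5/0.8).

Threshold: power ≥ 0.80 is conventionally adequate.
Power ≈ 0.93 → the study is adequately powered (power ≥ 0.80).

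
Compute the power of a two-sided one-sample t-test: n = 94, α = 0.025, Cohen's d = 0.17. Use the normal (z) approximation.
Power ≈ 0.28

Power calculation (one-sample t-test, normal approximation):
z_β = d · √n - z_{α/2}
z_β = 0.17 · √94 - 2.241
z_β = 0.17 · 9.695 - 2.241
z_β = -0.593

Power = Φ(z_β) = Φ(-0.593) ≈ 0.277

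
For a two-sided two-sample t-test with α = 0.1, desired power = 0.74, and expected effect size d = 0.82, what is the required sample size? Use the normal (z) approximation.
n = 16 per group

Sample size formula (two-sample t-test, normal approximation):
n = 2 · ((z_{α/2} + z_β) / d)²

z_{α/2} = 1.645 (for α = 0.1, two-sided)
z_β = 0.643 (for power = 0.74)
d = 0.82

n = 2 · ((1.645 + 0.643) / 0.82)²
n = 2 · (2.790)²
n ≈ 15.57
Round up to the next whole number: n = 16 per group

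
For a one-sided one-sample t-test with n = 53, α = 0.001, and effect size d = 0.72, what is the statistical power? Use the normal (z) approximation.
Power ≈ 0.98

Power calculation (one-sample t-test, normal approximation):
z_β = d · √n - z_α
z_β = 0.72 · √53 - 3.090
z_β = 0.72 · 7.280 - 3.090
z_β = 2.151

Power = Φ(z_β) = Φ(2.151) ≈ 0.984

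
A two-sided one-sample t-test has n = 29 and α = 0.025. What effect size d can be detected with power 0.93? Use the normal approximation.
d ≈ 0.69

Minimum detectable effect (one-sample t-test, normal approximation):
d = (z_{α/2} + z_β) / √n
d = (2.241 + 1.476) / √29
d = 3.717 / 5.385
d ≈ 0.69

By Cohen's convention (0.2 small / 0.5 medium / 0.8 large): medium effect.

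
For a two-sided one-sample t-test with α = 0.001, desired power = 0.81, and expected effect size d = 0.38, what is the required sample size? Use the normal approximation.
n = 121

Sample size formula (one-sample t-test, normal approximation):
n = ((z_{α/2} + z_β) / d)²

z_{α/2} = 3.291 (for α = 0.001, two-sided)
z_β = 0.878 (for power = 0.81)
d = 0.38

n = ((3.291 + 0.878) / 0.38)²
n = (10.971)²
n ≈ 120.36
Round up to the next whole number: n = 121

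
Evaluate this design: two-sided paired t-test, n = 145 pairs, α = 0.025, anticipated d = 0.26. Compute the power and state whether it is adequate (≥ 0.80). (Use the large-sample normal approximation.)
Power ≈ 0.81; the study is adequately powered (power ≥ 0.80)

Power calculation (paired t-test, normal approximation):
z_β = d · √n - z_{α/2}
z_β = 0.26 · √145 - 2.241
z_β = 0.26 · 12.042 - 2.241
z_β = 0.889

Power = Φ(z_β) = Φ(0.889) ≈ 0.813

Effect size d = 0.26 is small by Cohen's convention (0.2/0.5/0.8).

Threshold: power ≥ 0.80 is conventionally adequate.
Power ≈ 0.81 → the study is adequately powered (power ≥ 0.80).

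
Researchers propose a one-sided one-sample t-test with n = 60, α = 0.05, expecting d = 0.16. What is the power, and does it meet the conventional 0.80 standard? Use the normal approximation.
Power ≈ 0.34; the study is underpowered (power < 0.80)

Power calculation (one-sample t-test, normal approximation):
z_β = d · √n - z_α
z_β = 0.16 · √60 - 1.645
z_β = 0.16 · 7.746 - 1.645
z_β = -0.405

Power = Φ(z_β) = Φ(-0.405) ≈ 0.343

Effect size d = 0.16 is very small by Cohen's convention (0.2/0.5/0.8).

Threshold: power ≥ 0.80 is conventionally adequate.
Power ≈ 0.34 → the study is underpowered (power < 0.80).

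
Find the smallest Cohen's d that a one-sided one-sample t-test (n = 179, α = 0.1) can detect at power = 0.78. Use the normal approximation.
d ≈ 0.15

Minimum detectable effect (one-sample t-test, normal approximation):
d = (z_α + z_β) / √n
d = (1.282 + 0.772) / √179
d = 2.054 / 13.379
d ≈ 0.15

By Cohen's convention (0.2 small / 0.5 medium / 0.8 large): very small effect.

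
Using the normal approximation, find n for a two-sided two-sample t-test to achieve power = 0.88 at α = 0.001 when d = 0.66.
n = 92 per group

Sample size formula (two-sample t-test, normal approximation):
n = 2 · ((z_{α/2} + z_β) / d)²

z_{α/2} = 3.291 (for α = 0.001, two-sided)
z_β = 1.175 (for power = 0.88)
d = 0.66

n = 2 · ((3.291 + 1.175) / 0.66)²
n = 2 · (6.767)²
n ≈ 91.58
Round up to the next whole number: n = 92 per group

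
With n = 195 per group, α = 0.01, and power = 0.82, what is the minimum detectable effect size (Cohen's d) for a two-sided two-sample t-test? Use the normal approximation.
d ≈ 0.35

Minimum detectable effect (two-sample t-test, normal approximation):
d = (z_{α/2} + z_β) / √(n/2)
d = (2.576 + 0.915) / √(195/2)
d = 3.491 / 9.874
d ≈ 0.35

By Cohen's convention (0.2 small / 0.5 medium / 0.8 large): small effect.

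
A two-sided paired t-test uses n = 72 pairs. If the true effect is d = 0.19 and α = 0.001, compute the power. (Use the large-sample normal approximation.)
Power ≈ 0.05

Power calculation (paired t-test, normal approximation):
z_β = d · √n - z_{α/2}
z_β = 0.19 · √72 - 3.291
z_β = 0.19 · 8.485 - 3.291
z_β = -1.678

Power = Φ(z_β) = Φ(-1.678) ≈ 0.047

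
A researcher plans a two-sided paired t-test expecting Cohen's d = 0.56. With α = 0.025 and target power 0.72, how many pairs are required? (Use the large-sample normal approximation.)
n = 26 pairs

Sample size formula (paired t-test, normal approximation):
n = ((z_{α/2} + z_β) / d)²

z_{α/2} = 2.241 (for α = 0.025, two-sided)
z_β = 0.583 (for power = 0.72)
d = 0.56

n = ((2.241 + 0.583) / 0.56)²
n = (5.043)²
n ≈ 25.43
Round up to the next whole number: n = 26 pairs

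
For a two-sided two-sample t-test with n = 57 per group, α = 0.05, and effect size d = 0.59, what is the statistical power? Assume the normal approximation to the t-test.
Power ≈ 0.88

Power calculation (two-sample t-test, normal approximation):
z_β = d · √(n/2) - z_{α/2}
z_β = 0.59 · √(57/2) - 1.960
z_β = 0.59 · 5.339 - 1.960
z_β = 1.190

Power = Φ(z_β) = Φ(1.190) ≈ 0.883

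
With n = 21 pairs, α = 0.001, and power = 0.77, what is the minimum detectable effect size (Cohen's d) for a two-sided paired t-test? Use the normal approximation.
d ≈ 0.88

Minimum detectable effect (paired t-test, normal approximation):
d = (z_{α/2} + z_β) / √n
d = (3.291 + 0.739) / √21
d = 4.029 / 4.583
d ≈ 0.88

By Cohen's convention (0.2 small / 0.5 medium / 0.8 large): large effect.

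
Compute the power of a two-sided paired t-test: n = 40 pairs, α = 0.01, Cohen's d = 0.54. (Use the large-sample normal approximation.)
Power ≈ 0.80

Power calculation (paired t-test, normal approximation):
z_β = d · √n - z_{α/2}
z_β = 0.54 · √40 - 2.576
z_β = 0.54 · 6.325 - 2.576
z_β = 0.839

Power = Φ(z_β) = Φ(0.839) ≈ 0.799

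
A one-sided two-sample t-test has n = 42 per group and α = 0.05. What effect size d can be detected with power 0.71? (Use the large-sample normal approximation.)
d ≈ 0.48

Minimum detectable effect (two-sample t-test, normal approximation):
d = (z_α + z_β) / √(n/2)
d = (1.645 + 0.553) / √(42/2)
d = 2.198 / 4.583
d ≈ 0.48

By Cohen's convention (0.2 small / 0.5 medium / 0.8 large): small effect.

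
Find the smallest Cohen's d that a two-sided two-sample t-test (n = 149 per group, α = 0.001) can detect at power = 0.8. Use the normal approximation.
d ≈ 0.48

Minimum detectable effect (two-sample t-test, normal approximation):
d = (z_{α/2} + z_β) / √(n/2)
d = (3.291 + 0.842) / √(149/2)
d = 4.132 / 8.631
d ≈ 0.48

By Cohen's convention (0.2 small / 0.5 medium / 0.8 large): small effect.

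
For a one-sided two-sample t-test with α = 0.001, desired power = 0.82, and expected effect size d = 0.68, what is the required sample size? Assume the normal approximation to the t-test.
n = 70 per group

Sample size formula (two-sample t-test, normal approximation):
n = 2 · ((z_α + z_β) / d)²

z_α = 3.090 (for α = 0.001, one-sided)
z_β = 0.915 (for power = 0.82)
d = 0.68

n = 2 · ((3.090 + 0.915) / 0.68)²
n = 2 · (5.890)²
n ≈ 69.38
Round up to the next whole number: n = 70 per group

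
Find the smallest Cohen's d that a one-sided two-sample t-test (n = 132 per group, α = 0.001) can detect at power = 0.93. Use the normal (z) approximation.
d ≈ 0.56

Minimum detectable effect (two-sample t-test, normal approximation):
d = (z_α + z_β) / √(n/2)
d = (3.090 + 1.476) / √(132/2)
d = 4.566 / 8.124
d ≈ 0.56

By Cohen's convention (0.2 small / 0.5 medium / 0.8 large): medium effect.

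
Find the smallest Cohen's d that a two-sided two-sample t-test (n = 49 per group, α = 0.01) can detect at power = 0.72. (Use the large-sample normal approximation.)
d ≈ 0.64

Minimum detectable effect (two-sample t-test, normal approximation):
d = (z_{α/2} + z_β) / √(n/2)
d = (2.576 + 0.583) / √(49/2)
d = 3.159 / 4.950
d ≈ 0.64

By Cohen's convention (0.2 small / 0.5 medium / 0.8 large): medium effect.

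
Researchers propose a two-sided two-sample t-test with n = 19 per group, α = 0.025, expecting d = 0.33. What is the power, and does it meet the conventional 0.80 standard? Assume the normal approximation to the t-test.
Power ≈ 0.11; the study is underpowered (power < 0.80)

Power calculation (two-sample t-test, normal approximation):
z_β = d · √(n/2) - z_{α/2}
z_β = 0.33 · √(19/2) - 2.241
z_β = 0.33 · 3.082 - 2.241
z_β = -1.224

Power = Φ(z_β) = Φ(-1.224) ≈ 0.110

Effect size d = 0.33 is small by Cohen's convention (0.2/0.5/0.8).

Threshold: power ≥ 0.80 is conventionally adequate.
Power ≈ 0.11 → the study is underpowered (power < 0.80).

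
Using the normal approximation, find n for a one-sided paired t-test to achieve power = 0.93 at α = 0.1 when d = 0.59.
n = 22 pairs

Sample size formula (paired t-test, normal approximation):
n = ((z_α + z_β) / d)²

z_α = 1.282 (for α = 0.1, one-sided)
z_β = 1.476 (for power = 0.93)
d = 0.59

n = ((1.282 + 1.476) / 0.59)²
n = (4.675)²
n ≈ 21.86
Round up to the next whole number: n = 22 pairs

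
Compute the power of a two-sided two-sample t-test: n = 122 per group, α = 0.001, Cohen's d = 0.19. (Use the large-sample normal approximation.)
Power ≈ 0.04

Power calculation (two-sample t-test, normal approximation):
z_β = d · √(n/2) - z_{α/2}
z_β = 0.19 · √(122/2) - 3.291
z_β = 0.19 · 7.810 - 3.291
z_β = -1.807

Power = Φ(z_β) = Φ(-1.807) ≈ 0.035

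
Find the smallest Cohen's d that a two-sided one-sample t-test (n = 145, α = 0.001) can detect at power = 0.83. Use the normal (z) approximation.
d ≈ 0.35

Minimum detectable effect (one-sample t-test, normal approximation):
d = (z_{α/2} + z_β) / √n
d = (3.291 + 0.954) / √145
d = 4.245 / 12.042
d ≈ 0.35

By Cohen's convention (0.2 small / 0.5 medium / 0.8 large): small effect.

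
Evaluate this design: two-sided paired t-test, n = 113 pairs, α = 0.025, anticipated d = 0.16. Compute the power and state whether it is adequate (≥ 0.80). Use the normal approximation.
Power ≈ 0.29; the study is underpowered (power < 0.80)

Power calculation (paired t-test, normal approximation):
z_β = d · √n - z_{α/2}
z_β = 0.16 · √113 - 2.241
z_β = 0.16 · 10.630 - 2.241
z_β = -0.541

Power = Φ(z_β) = Φ(-0.541) ≈ 0.294

Effect size d = 0.16 is very small by Cohen's convention (0.2/0.5/0.8).

Threshold: power ≥ 0.80 is conventionally adequate.
Power ≈ 0.29 → the study is underpowered (power < 0.80).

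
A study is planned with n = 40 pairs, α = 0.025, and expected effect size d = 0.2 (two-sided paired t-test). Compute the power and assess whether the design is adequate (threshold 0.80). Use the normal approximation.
Power ≈ 0.16; the study is underpowered (power < 0.80)

Power calculation (paired t-test, normal approximation):
z_β = d · √n - z_{α/2}
z_β = 0.2 · √40 - 2.241
z_β = 0.2 · 6.325 - 2.241
z_β = -0.976

Power = Φ(z_β) = Φ(-0.976) ≈ 0.164

Effect size d = 0.2 is small by Cohen's convention (0.2/0.5/0.8).

Threshold: power ≥ 0.80 is conventionally adequate.
Power ≈ 0.16 → the study is underpowered (power < 0.80).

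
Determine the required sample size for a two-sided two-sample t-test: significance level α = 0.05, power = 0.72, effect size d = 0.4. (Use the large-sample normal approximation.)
n = 81 per group

Sample size formula (two-sample t-test, normal approximation):
n = 2 · ((z_{α/2} + z_β) / d)²

z_{α/2} = 1.960 (for α = 0.05, two-sided)
z_β = 0.583 (for power = 0.72)
d = 0.4

n = 2 · ((1.960 + 0.583) / 0.4)²
n = 2 · (6.358)²
n ≈ 80.85
Round up to the next whole number: n = 81 per group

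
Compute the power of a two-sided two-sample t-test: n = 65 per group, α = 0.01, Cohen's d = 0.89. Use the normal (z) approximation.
Power ≈ 0.99

Power calculation (two-sample t-test, normal approximation):
z_β = d · √(n/2) - z_{α/2}
z_β = 0.89 · √(65/2) - 2.576
z_β = 0.89 · 5.701 - 2.576
z_β = 2.498

Power = Φ(z_β) = Φ(2.498) ≈ 0.994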